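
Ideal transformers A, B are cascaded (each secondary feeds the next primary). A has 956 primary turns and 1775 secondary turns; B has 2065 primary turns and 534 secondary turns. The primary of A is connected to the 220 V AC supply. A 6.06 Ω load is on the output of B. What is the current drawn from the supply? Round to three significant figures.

After A: V = 220.00 × 1775/956 = 408.47 V.
After B: V = 408.47 × 534/2065 = 105.63 V.
I_load = 105.63/6.06 = 17.431 A, so P_out = 105.63 × 17.431 = 1841.2 W.
All ideal ⇒ P_in = P_out, so I_supply = 1841.2/220 = 8.37 A.

I_supply ≈ 8.37 A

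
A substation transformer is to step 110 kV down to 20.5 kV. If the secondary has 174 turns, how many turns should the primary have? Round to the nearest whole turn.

N_p = 934 turns

N_p/N_s = V_p/V_s, so N_p = 174 × 110000/20500 = 933.7 ≈ 934 turns.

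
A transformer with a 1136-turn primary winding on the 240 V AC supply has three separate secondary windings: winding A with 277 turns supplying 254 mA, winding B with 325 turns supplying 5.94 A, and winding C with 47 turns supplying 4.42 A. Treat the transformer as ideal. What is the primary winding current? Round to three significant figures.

I_p ≈ 1.94 A

V_A = 240 × 277/1136 = 58.521 V; V_B = 240 × 325/1136 = 68.662 V; V_C = 240 × 47/1136 = 9.9296 V.
P_out = V_A I_A + V_B I_B + V_C I_C = 58.521×0.254 + 68.662×5.94 + 9.9296×4.42 = 14.864 + 407.85 + 43.889 = 466.61 W.
Ideal ⇒ P_in = P_out, so I_p = P_out/V_p = 466.61/240 = 1.94 A.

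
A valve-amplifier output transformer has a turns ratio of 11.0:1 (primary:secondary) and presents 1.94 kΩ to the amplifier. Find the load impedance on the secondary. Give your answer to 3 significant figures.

Z_s = Z_p/(N_p/N_s)² = 1940/11.0² = 16.0 Ω.

Z_s ≈ 16.0 Ω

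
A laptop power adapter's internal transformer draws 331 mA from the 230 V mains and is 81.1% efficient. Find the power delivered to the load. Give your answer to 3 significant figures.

P_in = V_p I_p = 230 × 0.331 = 76.130 W.
P_out = η P_in = 0.811 × 76.130 = 61.7 W.

P_out ≈ 61.7 W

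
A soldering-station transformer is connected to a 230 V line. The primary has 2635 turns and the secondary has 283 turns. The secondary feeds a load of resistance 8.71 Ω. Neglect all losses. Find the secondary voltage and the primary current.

V_s ≈ 24.7 V, I_p ≈ 0.305 A

V_s = V_p × N_s/N_p = 230 × 283/2635 = 24.702 V.
I_s = V_s/R = 24.702/8.71 = 2.8361 A.
I_p = I_s × N_s/N_p = 2.8361 × 283/2635 = 0.305 A.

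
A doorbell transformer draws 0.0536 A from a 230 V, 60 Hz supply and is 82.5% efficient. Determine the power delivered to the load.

P_in = V_p I_p = 230 × 0.0536 = 12.328 W.
P_out = η P_in = 0.825 × 12.328 = 10.2 W.

P_out ≈ 10.2 W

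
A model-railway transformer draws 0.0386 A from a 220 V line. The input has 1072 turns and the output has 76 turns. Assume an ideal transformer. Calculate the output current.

I_out ≈ 0.544 A

I_out/I_in = N_in/N_out, so I_out = 0.0386 × 1072/76 = 0.544 A.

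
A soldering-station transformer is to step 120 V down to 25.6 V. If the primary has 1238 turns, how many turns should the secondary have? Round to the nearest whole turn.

N_s = 264 turns

N_s/N_p = V_s/V_p, so N_s = 1238 × 25.6/120 = 264.1 ≈ 264 turns.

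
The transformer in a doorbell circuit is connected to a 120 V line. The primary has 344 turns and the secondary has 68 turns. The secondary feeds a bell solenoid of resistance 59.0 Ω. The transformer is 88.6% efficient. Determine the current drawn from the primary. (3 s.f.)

I_p ≈ 0.0897 A

V_s = 120 × 68/344 = 23.721 V.
I_s = V_s/R = 23.721/59.0 = 0.40205 A.
P_out = V_s I_s = 23.721 × 0.40205 = 9.5370 W.
P_in = P_out/η = 9.5370/0.886 = 10.764 W.
I_p = P_in/V_p = 10.764/120 = 0.0897 A.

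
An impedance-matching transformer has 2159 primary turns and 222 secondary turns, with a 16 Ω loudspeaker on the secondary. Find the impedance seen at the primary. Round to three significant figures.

Z_p ≈ 1510 Ω

Z_p = (N_p/N_s)² × Z_s = (2159/222)² × 16 = 1510 Ω.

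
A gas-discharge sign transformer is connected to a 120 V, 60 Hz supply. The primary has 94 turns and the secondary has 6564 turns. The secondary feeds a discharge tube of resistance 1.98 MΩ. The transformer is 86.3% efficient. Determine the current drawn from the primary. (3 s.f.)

I_p ≈ 0.342 A

V_s = 120 × 6564/94 = 8379.6 V.
I_s = V_s/R = 8379.6/(1.98×10^6) = 0.0042321 A.
P_out = V_s I_s = 8379.6 × 0.0042321 = 35.463 W.
P_in = P_out/η = 35.463/0.863 = 41.093 W.
I_p = P_in/V_p = 41.093/120 = 0.342 A.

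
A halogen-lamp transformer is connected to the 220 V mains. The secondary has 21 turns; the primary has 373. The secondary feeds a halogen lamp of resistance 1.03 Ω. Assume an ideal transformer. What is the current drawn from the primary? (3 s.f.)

I_p ≈ 0.677 A

V_s = V_p × N_s/N_p = 220 × 21/373 = 12.386 V.
I_s = V_s/R = 12.386/1.03 = 12.025 A.
For an ideal transformer I_p N_p = I_s N_s, so I_p = 12.025 × 21/373 = 0.677 A.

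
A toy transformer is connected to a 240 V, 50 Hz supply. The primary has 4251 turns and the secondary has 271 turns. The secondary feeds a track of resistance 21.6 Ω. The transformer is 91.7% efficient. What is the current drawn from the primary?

I_p ≈ 0.0492 A

V_s = 240 × 271/4251 = 15.300 V.
I_s = V_s/R = 15.300/21.6 = 0.70833 A.
P_out = V_s I_s = 15.300 × 0.70833 = 10.837 W.
P_in = P_out/η = 10.837/0.917 = 11.818 W.
I_p = P_in/V_p = 11.818/240 = 0.0492 A.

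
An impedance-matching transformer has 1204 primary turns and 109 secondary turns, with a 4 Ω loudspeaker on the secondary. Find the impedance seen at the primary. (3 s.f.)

Z_p = (N_p/N_s)² × Z_s = (1204/109)² × 4 = 488 Ω.

Z_p ≈ 488 Ω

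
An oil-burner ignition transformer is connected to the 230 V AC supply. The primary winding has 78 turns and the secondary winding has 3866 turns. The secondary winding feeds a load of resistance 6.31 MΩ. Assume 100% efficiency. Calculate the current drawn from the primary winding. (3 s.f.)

V_s = V_p × N_s/N_p = 230 × 3866/78 = 11400 V.
I_s = V_s/R = 11400/(6.31×10^6) = 0.0018066 A.
For an ideal transformer I_p N_p = I_s N_s, so I_p = 0.0018066 × 3866/78 = 0.0895 A.

I_p ≈ 0.0895 A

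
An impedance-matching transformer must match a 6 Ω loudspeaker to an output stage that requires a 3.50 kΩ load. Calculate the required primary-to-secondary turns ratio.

N_p/N_s ≈ 24.2

Z_p/Z_s = (N_p/N_s)², so N_p/N_s = √(3500/6) = √583 = 24.2.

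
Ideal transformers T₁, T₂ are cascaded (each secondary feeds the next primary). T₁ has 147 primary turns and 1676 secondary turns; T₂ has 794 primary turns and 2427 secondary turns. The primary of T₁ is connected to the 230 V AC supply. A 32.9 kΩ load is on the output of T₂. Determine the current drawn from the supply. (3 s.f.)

I_supply ≈ 8.49 A

After T₁: V = 230.00 × 1676/147 = 2622.3 V.
After T₂: V = 2622.3 × 2427/794 = 8015.6 V.
I_load = 8015.6/32900 = 0.24363 A, so P_out = 8015.6 × 0.24363 = 1952.9 W.
All ideal ⇒ P_in = P_out, so I_supply = 1952.9/230 = 8.49 A.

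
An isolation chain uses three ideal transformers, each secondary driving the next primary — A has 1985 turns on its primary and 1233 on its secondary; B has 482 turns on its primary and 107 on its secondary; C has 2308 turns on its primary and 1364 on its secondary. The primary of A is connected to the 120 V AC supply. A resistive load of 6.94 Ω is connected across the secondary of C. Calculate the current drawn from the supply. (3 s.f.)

Secondary of A: V = 120.00 × 1233/1985 = 74.539 V.
Secondary of B: V = 74.539 × 107/482 = 16.547 V.
Secondary of C: V = 16.547 × 1364/2308 = 9.7791 V.
I_load = 9.7791/6.94 = 1.4091 A, so P_out = 9.7791 × 1.4091 = 13.780 W.
All ideal ⇒ P_in = P_out, so I_supply = 13.780/120 = 0.115 A.

I_supply ≈ 0.115 A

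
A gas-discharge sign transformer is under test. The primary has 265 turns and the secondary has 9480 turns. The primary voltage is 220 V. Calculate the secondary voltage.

V_s ≈ 7870 V

V_s/V_p = N_s/N_p, so V_s = 220 × 9480/265 = 7870 V.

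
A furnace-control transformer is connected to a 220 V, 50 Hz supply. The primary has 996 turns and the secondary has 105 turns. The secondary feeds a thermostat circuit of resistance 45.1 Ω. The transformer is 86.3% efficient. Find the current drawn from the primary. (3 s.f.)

I_p ≈ 0.0628 A

V_s = 220 × 105/996 = 23.193 V.
I_s = V_s/R = 23.193/45.1 = 0.51425 A.
P_out = V_s I_s = 23.193 × 0.51425 = 11.927 W.
P_in = P_out/η = 11.927/0.863 = 13.820 W.
I_p = P_in/V_p = 13.820/220 = 0.0628 A.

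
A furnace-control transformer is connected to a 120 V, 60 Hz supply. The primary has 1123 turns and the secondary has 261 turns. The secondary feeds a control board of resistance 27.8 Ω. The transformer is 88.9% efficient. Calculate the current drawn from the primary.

V_s = 120 × 261/1123 = 27.890 V.
I_s = V_s/R = 27.890/27.8 = 1.0032 A.
P_out = V_s I_s = 27.890 × 1.0032 = 27.979 W.
P_in = P_out/η = 27.979/0.889 = 31.473 W.
I_p = P_in/V_p = 31.473/120 = 0.262 A.

I_p ≈ 0.262 A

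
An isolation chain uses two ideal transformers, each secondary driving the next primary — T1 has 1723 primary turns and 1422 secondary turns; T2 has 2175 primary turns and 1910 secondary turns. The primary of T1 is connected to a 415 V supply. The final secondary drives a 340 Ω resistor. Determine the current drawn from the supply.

Secondary of T1: V = 415.00 × 1422/1723 = 342.50 V.
Secondary of T2: V = 342.50 × 1910/2175 = 300.77 V.
I_load = 300.77/340 = 0.88462 A, so P_out = 300.77 × 0.88462 = 266.07 W.
All ideal ⇒ P_in = P_out, so I_supply = 266.07/415 = 0.641 A.

I_supply ≈ 0.641 A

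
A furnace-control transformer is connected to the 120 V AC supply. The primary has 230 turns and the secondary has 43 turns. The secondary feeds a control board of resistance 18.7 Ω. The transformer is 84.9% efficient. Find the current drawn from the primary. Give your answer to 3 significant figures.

I_p ≈ 0.264 A

V_s = 120 × 43/230 = 22.435 V.
I_s = V_s/R = 22.435/18.7 = 1.1997 A.
P_out = V_s I_s = 22.435 × 1.1997 = 26.915 W.
P_in = P_out/η = 26.915/0.849 = 31.703 W.
I_p = P_in/V_p = 31.703/120 = 0.264 A.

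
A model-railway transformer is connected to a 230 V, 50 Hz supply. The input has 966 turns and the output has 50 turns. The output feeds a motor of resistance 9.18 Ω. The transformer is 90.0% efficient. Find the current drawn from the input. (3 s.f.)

V_out = 230 × 50/966 = 11.905 V.
I_out = V_out/R = 11.905/9.18 = 1.2968 A.
P_out = V_out I_out = 11.905 × 1.2968 = 15.438 W.
P_in = P_out/η = 15.438/0.900 = 17.154 W.
I_in = P_in/V_in = 17.154/230 = 0.0746 A.

I_in ≈ 0.0746 A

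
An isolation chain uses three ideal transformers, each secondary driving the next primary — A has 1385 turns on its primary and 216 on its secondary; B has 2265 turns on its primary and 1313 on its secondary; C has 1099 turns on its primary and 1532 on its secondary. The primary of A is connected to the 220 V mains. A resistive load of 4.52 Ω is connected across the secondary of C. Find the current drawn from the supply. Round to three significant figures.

After A: V = 220.00 × 216/1385 = 34.310 V.
After B: V = 34.310 × 1313/2265 = 19.889 V.
After C: V = 19.889 × 1532/1099 = 27.726 V.
I_load = 27.726/4.52 = 6.1340 A, so P_out = 27.726 × 6.1340 = 170.07 W.
All ideal ⇒ P_in = P_out, so I_supply = 170.07/220 = 0.773 A.

I_supply ≈ 0.773 A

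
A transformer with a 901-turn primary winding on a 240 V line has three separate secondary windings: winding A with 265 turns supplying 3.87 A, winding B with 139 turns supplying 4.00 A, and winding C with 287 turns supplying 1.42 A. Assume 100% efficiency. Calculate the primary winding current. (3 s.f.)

I_p ≈ 2.21 A

V_A = 240 × 265/901 = 70.588 V; V_B = 240 × 139/901 = 37.026 V; V_C = 240 × 287/901 = 76.448 V.
P_out = V_A I_A + V_B I_B + V_C I_C = 70.588×3.87 + 37.026×4.00 + 76.448×1.42 = 273.18 + 148.10 + 108.56 = 529.84 W.
Ideal ⇒ P_in = P_out, so I_p = P_out/V_p = 529.84/240 = 2.21 A.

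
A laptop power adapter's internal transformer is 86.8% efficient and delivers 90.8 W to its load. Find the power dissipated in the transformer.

P_in = P_out/η = 90.8/0.868 = 104.608 W.
P_loss = P_in − P_out = 104.608 − 90.8 = 13.8 W.

P_loss ≈ 13.8 W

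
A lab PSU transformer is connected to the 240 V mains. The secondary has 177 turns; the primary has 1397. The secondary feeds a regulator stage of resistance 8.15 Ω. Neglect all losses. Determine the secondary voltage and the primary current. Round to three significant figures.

V_s = V_p × N_s/N_p = 240 × 177/1397 = 30.408 V.
I_s = V_s/R = 30.408/8.15 = 3.7310 A.
I_p = I_s × N_s/N_p = 3.7310 × 177/1397 = 0.473 A.

V_s ≈ 30.4 V, I_p ≈ 0.473 A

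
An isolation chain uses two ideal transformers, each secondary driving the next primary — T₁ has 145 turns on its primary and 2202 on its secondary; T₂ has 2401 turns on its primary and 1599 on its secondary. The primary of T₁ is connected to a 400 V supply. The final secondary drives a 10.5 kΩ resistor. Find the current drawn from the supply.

After T₁: V = 400.00 × 2202/145 = 6074.5 V.
After T₂: V = 6074.5 × 1599/2401 = 4045.4 V.
I_load = 4045.4/10500 = 0.38528 A, so P_out = 4045.4 × 0.38528 = 1558.6 W.
All ideal ⇒ P_in = P_out, so I_supply = 1558.6/400 = 3.90 A.

I_supply ≈ 3.90 A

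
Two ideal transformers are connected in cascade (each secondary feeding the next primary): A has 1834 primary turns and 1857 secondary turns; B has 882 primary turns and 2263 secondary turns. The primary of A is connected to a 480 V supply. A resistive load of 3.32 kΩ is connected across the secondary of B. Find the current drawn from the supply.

After A: V = 480.00 × 1857/1834 = 486.02 V.
After B: V = 486.02 × 2263/882 = 1247.0 V.
I_load = 1247.0/3320 = 0.37561 A, so P_out = 1247.0 × 0.37561 = 468.38 W.
All ideal ⇒ P_in = P_out, so I_supply = 468.38/480 = 0.976 A.

I_supply ≈ 0.976 A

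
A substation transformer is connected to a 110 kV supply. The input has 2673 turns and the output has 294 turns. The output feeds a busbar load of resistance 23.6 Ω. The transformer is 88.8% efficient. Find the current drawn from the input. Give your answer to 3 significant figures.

I_in ≈ 63.5 A

V_out = 110000 × 294/2673 = 12099 V.
I_out = V_out/R = 12099/23.6 = 512.66 A.
P_out = V_out I_out = 12099 × 512.66 = 6.2025×10^6 W.
P_in = P_out/η = 6.2025×10^6/0.888 = 6.9849×10^6 W.
I_in = P_in/V_in = 6.9849×10^6/110000 = 63.5 A.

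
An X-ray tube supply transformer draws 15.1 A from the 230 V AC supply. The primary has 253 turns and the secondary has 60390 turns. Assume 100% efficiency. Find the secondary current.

I_s ≈ 0.0633 A

I_s/I_p = N_p/N_s, so I_s = 15.1 × 253/60390 = 0.0633 A.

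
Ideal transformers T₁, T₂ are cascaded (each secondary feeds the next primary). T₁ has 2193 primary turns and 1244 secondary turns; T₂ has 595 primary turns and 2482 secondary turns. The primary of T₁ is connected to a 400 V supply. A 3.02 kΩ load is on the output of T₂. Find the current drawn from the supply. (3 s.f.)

Secondary of T₁: V = 400.00 × 1244/2193 = 226.90 V.
Secondary of T₂: V = 226.90 × 2482/595 = 946.51 V.
I_load = 946.51/3020 = 0.31341 A, so P_out = 946.51 × 0.31341 = 296.65 W.
All ideal ⇒ P_in = P_out, so I_supply = 296.65/400 = 0.742 A.

I_supply ≈ 0.742 A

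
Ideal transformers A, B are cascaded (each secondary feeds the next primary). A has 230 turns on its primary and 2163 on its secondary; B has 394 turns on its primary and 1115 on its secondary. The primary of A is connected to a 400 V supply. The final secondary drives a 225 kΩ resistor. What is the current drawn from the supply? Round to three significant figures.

Secondary of A: V = 400.00 × 2163/230 = 3761.7 V.
Secondary of B: V = 3761.7 × 1115/394 = 10646 V.
I_load = 10646/225000 = 0.047313 A, so P_out = 10646 × 0.047313 = 503.68 W.
All ideal ⇒ P_in = P_out, so I_supply = 503.68/400 = 1.26 A.

I_supply ≈ 1.26 A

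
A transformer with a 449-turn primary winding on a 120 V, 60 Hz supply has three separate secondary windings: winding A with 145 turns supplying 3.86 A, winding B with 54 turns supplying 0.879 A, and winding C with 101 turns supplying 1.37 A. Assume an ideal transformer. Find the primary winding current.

V_A = 120 × 145/449 = 38.753 V; V_B = 120 × 54/449 = 14.432 V; V_C = 120 × 101/449 = 26.993 V.
P_out = V_A I_A + V_B I_B + V_C I_C = 38.753×3.86 + 14.432×0.879 + 26.993×1.37 = 149.59 + 12.686 + 36.981 = 199.25 W.
Ideal ⇒ P_in = P_out, so I_p = P_out/V_p = 199.25/120 = 1.66 A.

I_p ≈ 1.66 A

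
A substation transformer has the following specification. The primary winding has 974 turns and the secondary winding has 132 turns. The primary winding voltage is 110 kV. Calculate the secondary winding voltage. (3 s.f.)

V_s/V_p = N_s/N_p, so V_s = 110000 × 132/974 = 14900 V.

V_s ≈ 14900 V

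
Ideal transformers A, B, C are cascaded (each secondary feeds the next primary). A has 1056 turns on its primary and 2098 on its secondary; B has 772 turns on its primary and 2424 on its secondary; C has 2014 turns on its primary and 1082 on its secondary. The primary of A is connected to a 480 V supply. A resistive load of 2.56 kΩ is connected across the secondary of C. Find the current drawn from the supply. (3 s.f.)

I_supply ≈ 2.11 A

Secondary of A: V = 480.00 × 2098/1056 = 953.64 V.
Secondary of B: V = 953.64 × 2424/772 = 2994.3 V.
Secondary of C: V = 2994.3 × 1082/2014 = 1608.7 V.
I_load = 1608.7/2560 = 0.62839 A, so P_out = 1608.7 × 0.62839 = 1010.9 W.
All ideal ⇒ P_in = P_out, so I_supply = 1010.9/480 = 2.11 A.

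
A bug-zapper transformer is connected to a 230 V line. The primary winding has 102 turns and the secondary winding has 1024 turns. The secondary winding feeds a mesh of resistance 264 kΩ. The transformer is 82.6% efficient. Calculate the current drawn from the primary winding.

V_s = 230 × 1024/102 = 2309.0 V.
I_s = V_s/R = 2309.0/264000 = 0.0087463 A.
P_out = V_s I_s = 2309.0 × 0.0087463 = 20.195 W.
P_in = P_out/η = 20.195/0.826 = 24.450 W.
I_p = P_in/V_p = 24.450/230 = 0.106 A.

I_p ≈ 0.106 A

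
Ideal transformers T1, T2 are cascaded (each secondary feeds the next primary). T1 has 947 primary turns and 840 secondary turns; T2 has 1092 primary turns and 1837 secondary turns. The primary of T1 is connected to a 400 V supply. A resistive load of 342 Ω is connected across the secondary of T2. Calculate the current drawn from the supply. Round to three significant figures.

Secondary of T1: V = 400.00 × 840/947 = 354.80 V.
Secondary of T2: V = 354.80 × 1837/1092 = 596.86 V.
I_load = 596.86/342 = 1.7452 A, so P_out = 596.86 × 1.7452 = 1041.7 W.
All ideal ⇒ P_in = P_out, so I_supply = 1041.7/400 = 2.60 A.

I_supply ≈ 2.60 A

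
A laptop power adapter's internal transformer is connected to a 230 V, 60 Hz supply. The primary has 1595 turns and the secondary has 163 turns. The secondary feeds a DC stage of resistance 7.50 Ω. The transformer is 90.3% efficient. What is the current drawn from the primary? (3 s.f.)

I_p ≈ 0.355 A

V_s = 230 × 163/1595 = 23.505 V.
I_s = V_s/R = 23.505/7.50 = 3.1340 A.
P_out = V_s I_s = 23.505 × 3.1340 = 73.663 W.
P_in = P_out/η = 73.663/0.903 = 81.576 W.
I_p = P_in/V_p = 81.576/230 = 0.355 A.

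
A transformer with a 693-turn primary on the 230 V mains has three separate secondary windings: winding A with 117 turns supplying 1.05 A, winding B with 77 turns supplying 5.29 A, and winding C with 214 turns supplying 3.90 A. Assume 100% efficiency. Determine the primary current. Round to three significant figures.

V_A = 230 × 117/693 = 38.831 V; V_B = 230 × 77/693 = 25.556 V; V_C = 230 × 214/693 = 71.025 V.
P_out = V_A I_A + V_B I_B + V_C I_C = 38.831×1.05 + 25.556×5.29 + 71.025×3.90 = 40.773 + 135.19 + 277.00 = 452.96 W.
Ideal ⇒ P_in = P_out, so I_p = P_out/V_p = 452.96/230 = 1.97 A.

I_p ≈ 1.97 A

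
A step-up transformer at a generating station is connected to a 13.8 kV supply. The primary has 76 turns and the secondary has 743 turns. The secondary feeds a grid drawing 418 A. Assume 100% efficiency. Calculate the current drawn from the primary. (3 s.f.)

I_p ≈ 4090 A

For an ideal transformer I_p N_p = I_s N_s, so I_p = 418 × 743/76 = 4090 A.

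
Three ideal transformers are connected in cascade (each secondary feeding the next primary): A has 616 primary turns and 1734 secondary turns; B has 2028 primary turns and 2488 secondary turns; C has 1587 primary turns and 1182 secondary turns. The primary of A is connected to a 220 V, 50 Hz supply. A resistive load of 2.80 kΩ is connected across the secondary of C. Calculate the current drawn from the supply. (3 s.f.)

I_supply ≈ 0.520 A

Secondary of A: V = 220.00 × 1734/616 = 619.29 V.
Secondary of B: V = 619.29 × 2488/2028 = 759.75 V.
Secondary of C: V = 759.75 × 1182/1587 = 565.87 V.
I_load = 565.87/2800 = 0.20210 A, so P_out = 565.87 × 0.20210 = 114.36 W.
All ideal ⇒ P_in = P_out, so I_supply = 114.36/220 = 0.520 A.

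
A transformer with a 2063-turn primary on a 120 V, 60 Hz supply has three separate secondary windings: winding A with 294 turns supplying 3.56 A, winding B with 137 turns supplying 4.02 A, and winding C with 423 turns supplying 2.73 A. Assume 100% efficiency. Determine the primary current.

I_p ≈ 1.33 A

V_A = 120 × 294/2063 = 17.101 V; V_B = 120 × 137/2063 = 7.9690 V; V_C = 120 × 423/2063 = 24.605 V.
P_out = V_A I_A + V_B I_B + V_C I_C = 17.101×3.56 + 7.9690×4.02 + 24.605×2.73 = 60.881 + 32.035 + 67.171 = 160.09 W.
Ideal ⇒ P_in = P_out, so I_p = P_out/V_p = 160.09/120 = 1.33 A.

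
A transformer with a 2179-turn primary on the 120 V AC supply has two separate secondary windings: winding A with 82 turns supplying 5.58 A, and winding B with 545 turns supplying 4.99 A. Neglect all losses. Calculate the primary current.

I_p ≈ 1.46 A

V_A = 120 × 82/2179 = 4.5158 V; V_B = 120 × 545/2179 = 30.014 V.
P_out = V_A I_A + V_B I_B = 4.5158×5.58 + 30.014×4.99 = 25.198 + 149.77 = 174.97 W.
Ideal ⇒ P_in = P_out, so I_p = P_out/V_p = 174.97/120 = 1.46 A.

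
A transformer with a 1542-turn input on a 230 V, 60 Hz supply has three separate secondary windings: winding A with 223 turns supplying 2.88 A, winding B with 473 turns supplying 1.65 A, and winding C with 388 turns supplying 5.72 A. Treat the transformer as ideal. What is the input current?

V_A = 230 × 223/1542 = 33.262 V; V_B = 230 × 473/1542 = 70.551 V; V_C = 230 × 388/1542 = 57.873 V.
P_out = V_A I_A + V_B I_B + V_C I_C = 33.262×2.88 + 70.551×1.65 + 57.873×5.72 = 95.795 + 116.41 + 331.03 = 543.24 W.
Ideal ⇒ P_in = P_out, so I_in = P_out/V_in = 543.24/230 = 2.36 A.

I_in ≈ 2.36 A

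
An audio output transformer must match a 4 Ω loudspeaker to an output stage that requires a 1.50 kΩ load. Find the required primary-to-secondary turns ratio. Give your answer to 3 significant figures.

Z_p/Z_s = (N_p/N_s)², so N_p/N_s = √(1500/4) = √375 = 19.4.

N_p/N_s ≈ 19.4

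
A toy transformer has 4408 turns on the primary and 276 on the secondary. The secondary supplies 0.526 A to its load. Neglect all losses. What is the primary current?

I_p ≈ 0.0329 A

For an ideal transformer I_p/I_s = N_s/N_p, so I_p = 0.526 × 276/4408 = 0.0329 A.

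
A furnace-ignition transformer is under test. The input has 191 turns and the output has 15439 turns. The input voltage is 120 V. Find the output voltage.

V_out/V_in = N_out/N_in, so V_out = 120 × 15439/191 = 9700 V.

V_out ≈ 9700 V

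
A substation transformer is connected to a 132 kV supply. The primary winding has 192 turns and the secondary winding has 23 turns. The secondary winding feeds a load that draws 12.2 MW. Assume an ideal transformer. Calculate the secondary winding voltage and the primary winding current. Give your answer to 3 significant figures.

V_s ≈ 15800 V, I_p ≈ 92.4 A

V_s = V_p × N_s/N_p = 132000 × 23/192 = 15812 V.
I_s = P/V_s = 1.22×10^7/15812 = 771.54 A.
I_p = I_s × N_s/N_p = 771.54 × 23/192 = 92.4 A.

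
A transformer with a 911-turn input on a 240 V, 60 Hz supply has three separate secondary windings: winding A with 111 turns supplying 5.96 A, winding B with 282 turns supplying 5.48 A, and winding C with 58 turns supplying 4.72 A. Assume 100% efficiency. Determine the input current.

V_A = 240 × 111/911 = 29.243 V; V_B = 240 × 282/911 = 74.292 V; V_C = 240 × 58/911 = 15.280 V.
P_out = V_A I_A + V_B I_B + V_C I_C = 29.243×5.96 + 74.292×5.48 + 15.280×4.72 = 174.29 + 407.12 + 72.121 = 653.53 W.
Ideal ⇒ P_in = P_out, so I_in = P_out/V_in = 653.53/240 = 2.72 A.

I_in ≈ 2.72 A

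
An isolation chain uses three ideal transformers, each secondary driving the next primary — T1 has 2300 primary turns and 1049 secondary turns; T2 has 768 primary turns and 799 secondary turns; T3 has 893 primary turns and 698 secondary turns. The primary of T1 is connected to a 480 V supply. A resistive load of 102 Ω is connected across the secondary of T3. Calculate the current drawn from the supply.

I_supply ≈ 0.647 A

After T1: V = 480.00 × 1049/2300 = 218.92 V.
After T2: V = 218.92 × 799/768 = 227.76 V.
After T3: V = 227.76 × 698/893 = 178.02 V.
I_load = 178.02/102 = 1.7453 A, so P_out = 178.02 × 1.7453 = 310.71 W.
All ideal ⇒ P_in = P_out, so I_supply = 310.71/480 = 0.647 A.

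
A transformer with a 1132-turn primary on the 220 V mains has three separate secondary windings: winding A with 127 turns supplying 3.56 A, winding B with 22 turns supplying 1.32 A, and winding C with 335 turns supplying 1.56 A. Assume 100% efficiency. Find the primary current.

V_A = 220 × 127/1132 = 24.682 V; V_B = 220 × 22/1132 = 4.2756 V; V_C = 220 × 335/1132 = 65.106 V.
P_out = V_A I_A + V_B I_B + V_C I_C = 24.682×3.56 + 4.2756×1.32 + 65.106×1.56 = 87.868 + 5.6438 + 101.57 = 195.08 W.
Ideal ⇒ P_in = P_out, so I_p = P_out/V_p = 195.08/220 = 0.887 A.

I_p ≈ 0.887 A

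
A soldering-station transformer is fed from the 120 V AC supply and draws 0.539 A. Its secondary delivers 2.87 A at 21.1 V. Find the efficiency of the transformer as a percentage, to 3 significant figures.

P_in = 120 × 0.539 = 64.6800 W.
P_out = 21.1 × 2.87 = 60.5570 W.
η = P_out/P_in = 60.5570/64.6800 = 0.936.

η ≈ 93.6%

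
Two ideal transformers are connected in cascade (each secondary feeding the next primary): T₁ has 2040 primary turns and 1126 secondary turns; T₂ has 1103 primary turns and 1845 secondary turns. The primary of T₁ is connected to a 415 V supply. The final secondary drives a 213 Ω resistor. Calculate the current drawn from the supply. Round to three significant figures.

I_supply ≈ 1.66 A

Secondary of T₁: V = 415.00 × 1126/2040 = 229.06 V.
Secondary of T₂: V = 229.06 × 1845/1103 = 383.16 V.
I_load = 383.16/213 = 1.7989 A, so P_out = 383.16 × 1.7989 = 689.25 W.
All ideal ⇒ P_in = P_out, so I_supply = 689.25/415 = 1.66 A.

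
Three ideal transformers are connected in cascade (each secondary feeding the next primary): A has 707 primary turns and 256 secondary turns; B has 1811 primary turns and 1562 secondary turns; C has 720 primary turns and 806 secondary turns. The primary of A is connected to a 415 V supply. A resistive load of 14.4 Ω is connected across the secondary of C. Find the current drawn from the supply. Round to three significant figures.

After A: V = 415.00 × 256/707 = 150.27 V.
After B: V = 150.27 × 1562/1811 = 129.61 V.
After C: V = 129.61 × 806/720 = 145.09 V.
I_load = 145.09/14.4 = 10.076 A, so P_out = 145.09 × 10.076 = 1461.9 W.
All ideal ⇒ P_in = P_out, so I_supply = 1461.9/415 = 3.52 A.

I_supply ≈ 3.52 A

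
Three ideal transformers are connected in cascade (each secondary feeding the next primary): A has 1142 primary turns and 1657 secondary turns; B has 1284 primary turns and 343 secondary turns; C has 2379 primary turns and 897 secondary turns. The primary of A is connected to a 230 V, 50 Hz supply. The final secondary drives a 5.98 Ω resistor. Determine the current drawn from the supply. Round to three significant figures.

Secondary of A: V = 230.00 × 1657/1142 = 333.72 V.
Secondary of B: V = 333.72 × 343/1284 = 89.148 V.
Secondary of C: V = 89.148 × 897/2379 = 33.613 V.
I_load = 33.613/5.98 = 5.6210 A, so P_out = 33.613 × 5.6210 = 188.94 W.
All ideal ⇒ P_in = P_out, so I_supply = 188.94/230 = 0.821 A.

I_supply ≈ 0.821 A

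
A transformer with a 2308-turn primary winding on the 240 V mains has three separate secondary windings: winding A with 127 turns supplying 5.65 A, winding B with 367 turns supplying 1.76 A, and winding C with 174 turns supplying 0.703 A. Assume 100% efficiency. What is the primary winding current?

V_A = 240 × 127/2308 = 13.206 V; V_B = 240 × 367/2308 = 38.163 V; V_C = 240 × 174/2308 = 18.094 V.
P_out = V_A I_A + V_B I_B + V_C I_C = 13.206×5.65 + 38.163×1.76 + 18.094×0.703 = 74.615 + 67.167 + 12.720 = 154.50 W.
Ideal ⇒ P_in = P_out, so I_p = P_out/V_p = 154.50/240 = 0.644 A.

I_p ≈ 0.644 A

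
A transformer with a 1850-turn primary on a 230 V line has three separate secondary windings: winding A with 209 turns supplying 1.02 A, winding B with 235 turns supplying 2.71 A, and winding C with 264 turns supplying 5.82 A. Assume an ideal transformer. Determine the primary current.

V_A = 230 × 209/1850 = 25.984 V; V_B = 230 × 235/1850 = 29.216 V; V_C = 230 × 264/1850 = 32.822 V.
P_out = V_A I_A + V_B I_B + V_C I_C = 25.984×1.02 + 29.216×2.71 + 32.822×5.82 = 26.503 + 79.176 + 191.02 = 296.70 W.
Ideal ⇒ P_in = P_out, so I_p = P_out/V_p = 296.70/230 = 1.29 A.

I_p ≈ 1.29 A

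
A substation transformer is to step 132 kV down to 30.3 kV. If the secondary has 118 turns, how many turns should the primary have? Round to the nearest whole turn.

N_p = 514 turns

N_p/N_s = V_p/V_s, so N_p = 118 × 132000/30300 = 514.1 ≈ 514 turns.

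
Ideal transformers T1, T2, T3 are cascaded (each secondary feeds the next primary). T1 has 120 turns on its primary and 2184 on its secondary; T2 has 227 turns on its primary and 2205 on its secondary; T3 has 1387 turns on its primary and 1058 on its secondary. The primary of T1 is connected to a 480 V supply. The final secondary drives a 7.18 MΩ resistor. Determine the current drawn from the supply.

I_supply ≈ 1.22 A

After T1: V = 480.00 × 2184/120 = 8736.0 V.
After T2: V = 8736.0 × 2205/227 = 84859 V.
After T3: V = 84859 × 1058/1387 = 64730 V.
I_load = 64730/(7.18×10^6) = 0.0090153 A, so P_out = 64730 × 0.0090153 = 583.56 W.
All ideal ⇒ P_in = P_out, so I_supply = 583.56/480 = 1.22 A.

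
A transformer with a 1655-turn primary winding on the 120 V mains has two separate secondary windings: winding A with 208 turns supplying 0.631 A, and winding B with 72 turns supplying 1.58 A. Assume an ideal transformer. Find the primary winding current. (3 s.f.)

I_p ≈ 0.148 A

V_A = 120 × 208/1655 = 15.082 V; V_B = 120 × 72/1655 = 5.2205 V.
P_out = V_A I_A + V_B I_B = 15.082×0.631 + 5.2205×1.58 = 9.5165 + 8.2485 = 17.765 W.
Ideal ⇒ P_in = P_out, so I_p = P_out/V_p = 17.765/120 = 0.148 A.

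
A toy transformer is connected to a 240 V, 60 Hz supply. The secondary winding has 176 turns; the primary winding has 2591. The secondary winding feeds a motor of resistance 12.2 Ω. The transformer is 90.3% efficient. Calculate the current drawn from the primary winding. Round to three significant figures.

I_p ≈ 0.101 A

V_s = 240 × 176/2591 = 16.303 V.
I_s = V_s/R = 16.303/12.2 = 1.3363 A.
P_out = V_s I_s = 16.303 × 1.3363 = 21.785 W.
P_in = P_out/η = 21.785/0.903 = 24.125 W.
I_p = P_in/V_p = 24.125/240 = 0.101 A.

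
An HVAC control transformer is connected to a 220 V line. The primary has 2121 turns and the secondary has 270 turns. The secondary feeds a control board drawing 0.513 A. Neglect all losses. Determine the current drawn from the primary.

I_p ≈ 0.0653 A

For an ideal transformer I_p N_p = I_s N_s, so I_p = 0.513 × 270/2121 = 0.0653 A.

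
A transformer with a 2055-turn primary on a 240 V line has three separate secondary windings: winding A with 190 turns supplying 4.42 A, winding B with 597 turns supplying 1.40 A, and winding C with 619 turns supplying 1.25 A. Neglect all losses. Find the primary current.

I_p ≈ 1.19 A

V_A = 240 × 190/2055 = 22.190 V; V_B = 240 × 597/2055 = 69.723 V; V_C = 240 × 619/2055 = 72.292 V.
P_out = V_A I_A + V_B I_B + V_C I_C = 22.190×4.42 + 69.723×1.40 + 72.292×1.25 = 98.079 + 97.612 + 90.365 = 286.06 W.
Ideal ⇒ P_in = P_out, so I_p = P_out/V_p = 286.06/240 = 1.19 A.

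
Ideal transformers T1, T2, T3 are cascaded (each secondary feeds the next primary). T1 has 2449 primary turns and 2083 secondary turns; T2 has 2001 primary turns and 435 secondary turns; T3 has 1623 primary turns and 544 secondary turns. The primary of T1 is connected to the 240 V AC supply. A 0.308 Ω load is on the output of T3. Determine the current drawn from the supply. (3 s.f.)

After T1: V = 240.00 × 2083/2449 = 204.13 V.
After T2: V = 204.13 × 435/2001 = 44.377 V.
After T3: V = 44.377 × 544/1623 = 14.874 V.
I_load = 14.874/0.308 = 48.293 A, so P_out = 14.874 × 48.293 = 718.32 W.
All ideal ⇒ P_in = P_out, so I_supply = 718.32/240 = 2.99 A.

I_supply ≈ 2.99 A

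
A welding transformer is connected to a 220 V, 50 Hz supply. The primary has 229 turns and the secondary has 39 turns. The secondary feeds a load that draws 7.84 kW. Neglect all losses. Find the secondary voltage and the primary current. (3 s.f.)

V_s = V_p × N_s/N_p = 220 × 39/229 = 37.467 V.
I_s = P/V_s = 7840/37.467 = 209.25 A.
I_p = I_s × N_s/N_p = 209.25 × 39/229 = 35.6 A.

V_s ≈ 37.5 V, I_p ≈ 35.6 A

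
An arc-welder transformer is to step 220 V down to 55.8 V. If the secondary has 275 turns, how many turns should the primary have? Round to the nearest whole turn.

N_p/N_s = V_p/V_s, so N_p = 275 × 220/55.8 = 1084.2 ≈ 1084 turns.

N_p = 1084 turns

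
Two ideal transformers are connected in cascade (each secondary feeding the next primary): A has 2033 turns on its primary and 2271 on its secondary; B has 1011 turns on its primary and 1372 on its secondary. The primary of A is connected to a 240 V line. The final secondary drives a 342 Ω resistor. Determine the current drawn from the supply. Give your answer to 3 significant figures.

Secondary of A: V = 240.00 × 2271/2033 = 268.10 V.
Secondary of B: V = 268.10 × 1372/1011 = 363.83 V.
I_load = 363.83/342 = 1.0638 A, so P_out = 363.83 × 1.0638 = 387.05 W.
All ideal ⇒ P_in = P_out, so I_supply = 387.05/240 = 1.61 A.

I_supply ≈ 1.61 A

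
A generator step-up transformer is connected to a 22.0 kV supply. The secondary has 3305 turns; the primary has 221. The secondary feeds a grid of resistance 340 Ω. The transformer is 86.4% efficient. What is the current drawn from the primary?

V_s = 22000 × 3305/221 = 329000 V.
I_s = V_s/R = 329000/340 = 967.66 A.
P_out = V_s I_s = 329000 × 967.66 = 3.1836×10^8 W.
P_in = P_out/η = 3.1836×10^8/0.864 = 3.6848×10^8 W.
I_p = P_in/V_p = 3.6848×10^8/22000 = 16700 A.

I_p ≈ 16700 A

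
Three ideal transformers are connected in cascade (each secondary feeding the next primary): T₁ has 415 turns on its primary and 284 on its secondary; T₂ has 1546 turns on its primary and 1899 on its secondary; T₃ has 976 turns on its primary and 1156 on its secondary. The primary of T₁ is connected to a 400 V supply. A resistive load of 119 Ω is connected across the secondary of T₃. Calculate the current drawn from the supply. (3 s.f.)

After T₁: V = 400.00 × 284/415 = 273.73 V.
After T₂: V = 273.73 × 1899/1546 = 336.24 V.
After T₃: V = 336.24 × 1156/976 = 398.25 V.
I_load = 398.25/119 = 3.3466 A, so P_out = 398.25 × 3.3466 = 1332.8 W.
All ideal ⇒ P_in = P_out, so I_supply = 1332.8/400 = 3.33 A.

I_supply ≈ 3.33 A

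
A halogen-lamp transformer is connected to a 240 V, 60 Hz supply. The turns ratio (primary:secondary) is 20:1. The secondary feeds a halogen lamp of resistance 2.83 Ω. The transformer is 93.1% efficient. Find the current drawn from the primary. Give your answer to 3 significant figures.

I_p ≈ 0.228 A

V_s = 240 × 1/20 = 12.000 V.
I_s = V_s/R = 12.000/2.83 = 4.2403 A.
P_out = V_s I_s = 12.000 × 4.2403 = 50.883 W.
P_in = P_out/η = 50.883/0.931 = 54.655 W.
I_p = P_in/V_p = 54.655/240 = 0.228 A.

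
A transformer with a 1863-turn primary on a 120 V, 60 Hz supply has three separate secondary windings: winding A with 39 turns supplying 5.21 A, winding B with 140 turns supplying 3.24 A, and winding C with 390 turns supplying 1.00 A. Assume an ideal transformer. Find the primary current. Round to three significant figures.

V_A = 120 × 39/1863 = 2.5121 V; V_B = 120 × 140/1863 = 9.0177 V; V_C = 120 × 390/1863 = 25.121 V.
P_out = V_A I_A + V_B I_B + V_C I_C = 2.5121×5.21 + 9.0177×3.24 + 25.121×1.00 = 13.088 + 29.217 + 25.121 = 67.426 W.
Ideal ⇒ P_in = P_out, so I_p = P_out/V_p = 67.426/120 = 0.562 A.

I_p ≈ 0.562 A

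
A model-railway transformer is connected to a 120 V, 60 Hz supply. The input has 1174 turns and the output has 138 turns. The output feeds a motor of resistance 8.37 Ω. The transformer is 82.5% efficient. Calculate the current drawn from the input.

I_in ≈ 0.240 A

V_out = 120 × 138/1174 = 14.106 V.
I_out = V_out/R = 14.106/8.37 = 1.6853 A.
P_out = V_out I_out = 14.106 × 1.6853 = 23.772 W.
P_in = P_out/η = 23.772/0.825 = 28.814 W.
I_in = P_in/V_in = 28.814/120 = 0.240 A.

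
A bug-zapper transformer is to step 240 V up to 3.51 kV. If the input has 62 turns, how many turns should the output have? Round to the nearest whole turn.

N_out/N_in = V_out/V_in, so N_out = 62 × 3510/240 = 906.8 ≈ 907 turns.

N_out = 907 turns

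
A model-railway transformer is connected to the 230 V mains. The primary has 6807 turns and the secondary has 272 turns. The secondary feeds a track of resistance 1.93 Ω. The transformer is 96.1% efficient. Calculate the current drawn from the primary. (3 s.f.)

I_p ≈ 0.198 A

V_s = 230 × 272/6807 = 9.1905 V.
I_s = V_s/R = 9.1905/1.93 = 4.7619 A.
P_out = V_s I_s = 9.1905 × 4.7619 = 43.765 W.
P_in = P_out/η = 43.765/0.961 = 45.541 W.
I_p = P_in/V_p = 45.541/230 = 0.198 A.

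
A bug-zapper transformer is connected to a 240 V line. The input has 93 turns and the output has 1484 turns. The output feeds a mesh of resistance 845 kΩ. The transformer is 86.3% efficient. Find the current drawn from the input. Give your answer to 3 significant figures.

I_in ≈ 0.0838 A

V_out = 240 × 1484/93 = 3829.7 V.
I_out = V_out/R = 3829.7/845000 = 0.0045322 A.
P_out = V_out I_out = 3829.7 × 0.0045322 = 17.357 W.
P_in = P_out/η = 17.357/0.863 = 20.112 W.
I_in = P_in/V_in = 20.112/240 = 0.0838 A.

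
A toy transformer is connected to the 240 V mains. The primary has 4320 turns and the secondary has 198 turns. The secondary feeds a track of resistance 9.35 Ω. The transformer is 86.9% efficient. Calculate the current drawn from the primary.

V_s = 240 × 198/4320 = 11.000 V.
I_s = V_s/R = 11.000/9.35 = 1.1765 A.
P_out = V_s I_s = 11.000 × 1.1765 = 12.941 W.
P_in = P_out/η = 12.941/0.869 = 14.892 W.
I_p = P_in/V_p = 14.892/240 = 0.0621 A.

I_p ≈ 0.0621 A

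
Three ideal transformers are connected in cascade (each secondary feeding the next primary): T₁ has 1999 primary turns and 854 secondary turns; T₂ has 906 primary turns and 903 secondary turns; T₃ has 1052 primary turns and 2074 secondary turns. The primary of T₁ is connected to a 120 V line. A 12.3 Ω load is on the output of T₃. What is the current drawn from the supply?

I_supply ≈ 6.87 A

After T₁: V = 120.00 × 854/1999 = 51.266 V.
After T₂: V = 51.266 × 903/906 = 51.096 V.
After T₃: V = 51.096 × 2074/1052 = 100.73 V.
I_load = 100.73/12.3 = 8.1898 A, so P_out = 100.73 × 8.1898 = 825.00 W.
All ideal ⇒ P_in = P_out, so I_supply = 825.00/120 = 6.87 A.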